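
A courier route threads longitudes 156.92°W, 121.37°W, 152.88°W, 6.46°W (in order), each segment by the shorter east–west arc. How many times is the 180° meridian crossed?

0

Leg 1: -156.92° → -121.37°, shortest Δλ = 35.55° (east) — does not cross 180°.
Leg 2: -121.37° → -152.88°, shortest Δλ = -31.51° (west) — does not cross 180°.
Leg 3: -152.88° → -6.46°, shortest Δλ = 146.42° (east) — does not cross 180°.
Total crossings: 0.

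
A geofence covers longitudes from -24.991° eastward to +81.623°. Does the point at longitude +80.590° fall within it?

Yes

Band width going east from -24.991° to +81.623°: ((81.623 − -24.991) mod 360) = 106.614°.
Offset of +80.590° east of the west edge: ((80.590 − -24.991) mod 360) = 105.581°.
105.581° ≤ 106.614° ⇒ inside.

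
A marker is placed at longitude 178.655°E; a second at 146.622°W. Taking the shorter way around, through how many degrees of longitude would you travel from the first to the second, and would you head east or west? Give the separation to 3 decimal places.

34.723° east

Raw difference: -146.622 − 178.655 = -325.277°.
Normalise into (−180°, 180°]: -325.277° + 360° = 34.723°.
Positive ⇒ the second point lies to the east; separation 34.723°.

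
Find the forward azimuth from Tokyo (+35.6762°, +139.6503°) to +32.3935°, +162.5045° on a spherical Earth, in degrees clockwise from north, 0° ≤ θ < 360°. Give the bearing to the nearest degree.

93°

Δλ = 162.5045 − 139.6503 = 22.8542°.
θ = atan2( sin Δλ · cos φ₂ , cos φ₁ · sin φ₂ − sin φ₁ · cos φ₂ · cos Δλ )
  = atan2(0.32795, -0.01860) = 93.247° → normalised to [0°, 360°): 93.247°.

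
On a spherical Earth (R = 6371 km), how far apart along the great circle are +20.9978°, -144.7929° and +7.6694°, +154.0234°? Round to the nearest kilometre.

Δλ = 154.0234 − -144.7929 = 298.8163°; wrapped into (−180°, 180°]: -61.1837°.
Δφ = 7.6694 − 20.9978 = -13.3284°.
a = sin²(Δφ/2) + cos φ₁ · cos φ₂ · sin²(Δλ/2) = 0.253104.
c = 2·atan2(√a, √(1−a)) = 1.05435 rad → d = 6371·c ≈ 6717.27 km.

6717 km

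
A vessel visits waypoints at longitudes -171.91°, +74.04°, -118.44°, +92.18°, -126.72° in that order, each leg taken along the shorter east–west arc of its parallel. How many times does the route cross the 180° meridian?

4

Leg 1: -171.91° → +74.04°, shortest Δλ = -114.05° (west) — crosses 180°.
Leg 2: +74.04° → -118.44°, shortest Δλ = 167.52° (east) — crosses 180°.
Leg 3: -118.44° → +92.18°, shortest Δλ = -149.38° (west) — crosses 180°.
Leg 4: +92.18° → -126.72°, shortest Δλ = 141.1° (east) — crosses 180°.
Total crossings: 4.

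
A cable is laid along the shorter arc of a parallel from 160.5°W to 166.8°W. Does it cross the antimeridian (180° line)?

Signed shortest Δλ = ((-166.8 − -160.5 + 180) mod 360) − 180 = -6.3°.
Going west by 6.3° from -160.5° reaches -166.8° without touching 180°.

No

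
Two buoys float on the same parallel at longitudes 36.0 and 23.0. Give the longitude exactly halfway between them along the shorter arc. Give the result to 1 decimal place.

Signed shortest Δλ from +36.0° to +23.0° is -13.0°.
Midpoint longitude = +36.0° + (-13.0°)/2 = +36.0° − 6.5° = +29.5°.

+29.5°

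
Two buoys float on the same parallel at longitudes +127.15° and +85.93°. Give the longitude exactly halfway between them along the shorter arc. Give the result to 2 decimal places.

Signed shortest Δλ from +127.15° to +85.93° is -41.22°.
Midpoint longitude = +127.15° + (-41.22°)/2 = +127.15° − 20.61° = +106.54°.

+106.54°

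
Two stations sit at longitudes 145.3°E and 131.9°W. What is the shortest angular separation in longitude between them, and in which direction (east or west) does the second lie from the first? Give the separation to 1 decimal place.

Raw difference: -131.9 − 145.3 = -277.2°.
Normalise into (−180°, 180°]: -277.2° + 360° = 82.8°.
Positive ⇒ the second point lies to the east; separation 82.8°.

82.8° east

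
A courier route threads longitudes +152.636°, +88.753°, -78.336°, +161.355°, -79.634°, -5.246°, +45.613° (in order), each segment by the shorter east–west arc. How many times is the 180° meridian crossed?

2

Leg 1: +152.636° → +88.753°, shortest Δλ = -63.883° (west) — does not cross 180°.
Leg 2: +88.753° → -78.336°, shortest Δλ = -167.089° (west) — does not cross 180°.
Leg 3: -78.336° → +161.355°, shortest Δλ = -120.309° (west) — crosses 180°.
Leg 4: +161.355° → -79.634°, shortest Δλ = 119.011° (east) — crosses 180°.
Leg 5: -79.634° → -5.246°, shortest Δλ = 74.388° (east) — does not cross 180°.
Leg 6: -5.246° → +45.613°, shortest Δλ = 50.859° (east) — does not cross 180°.
Total crossings: 2.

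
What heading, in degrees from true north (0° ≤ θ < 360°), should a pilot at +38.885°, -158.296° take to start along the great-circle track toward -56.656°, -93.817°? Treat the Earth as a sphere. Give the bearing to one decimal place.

148.2°

Δλ = -93.817 − -158.296 = 64.479°.
θ = atan2( sin Δλ · cos φ₂ , cos φ₁ · sin φ₂ − sin φ₁ · cos φ₂ · cos Δλ )
  = atan2(0.49603, -0.79894) = 148.165° → normalised to [0°, 360°): 148.165°.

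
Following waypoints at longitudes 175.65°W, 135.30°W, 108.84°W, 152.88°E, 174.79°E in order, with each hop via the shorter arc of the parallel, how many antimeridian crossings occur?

Leg 1: -175.65° → -135.30°, shortest Δλ = 40.35° (east) — does not cross 180°.
Leg 2: -135.30° → -108.84°, shortest Δλ = 26.46° (east) — does not cross 180°.
Leg 3: -108.84° → +152.88°, shortest Δλ = -98.28° (west) — crosses 180°.
Leg 4: +152.88° → +174.79°, shortest Δλ = 21.91° (east) — does not cross 180°.
Total crossings: 1.

1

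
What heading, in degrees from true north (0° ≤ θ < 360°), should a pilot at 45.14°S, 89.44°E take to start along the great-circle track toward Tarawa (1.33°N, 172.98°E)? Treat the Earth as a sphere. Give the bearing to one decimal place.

Δλ = 172.98 − 89.44 = 83.54°.
θ = atan2( sin Δλ · cos φ₂ , cos φ₁ · sin φ₂ − sin φ₁ · cos φ₂ · cos Δλ )
  = atan2(0.99338, 0.09610) = 84.474° → normalised to [0°, 360°): 84.474°.

84.5°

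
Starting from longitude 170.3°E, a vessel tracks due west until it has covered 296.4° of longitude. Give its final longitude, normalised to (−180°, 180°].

126.1°W

Start at +170.3°; shift −296.4° → -126.1°.
-126.1° already lies in (−180°, 180°].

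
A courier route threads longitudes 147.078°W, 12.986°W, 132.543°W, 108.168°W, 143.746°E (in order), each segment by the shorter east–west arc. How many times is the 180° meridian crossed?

Leg 1: -147.078° → -12.986°, shortest Δλ = 134.092° (east) — does not cross 180°.
Leg 2: -12.986° → -132.543°, shortest Δλ = -119.557° (west) — does not cross 180°.
Leg 3: -132.543° → -108.168°, shortest Δλ = 24.375° (east) — does not cross 180°.
Leg 4: -108.168° → +143.746°, shortest Δλ = -108.086° (west) — crosses 180°.
Total crossings: 1.

1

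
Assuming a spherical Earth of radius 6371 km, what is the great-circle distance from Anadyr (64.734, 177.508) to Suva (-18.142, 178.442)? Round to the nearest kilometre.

Δλ = 178.442 − 177.508 = 0.934°.
Δφ = -18.142 − 64.734 = -82.876°.
a = sin²(Δφ/2) + cos φ₁ · cos φ₂ · sin²(Δλ/2) = 0.438018.
c = 2·atan2(√a, √(1−a)) = 1.44651 rad → d = 6371·c ≈ 9215.74 km.

9216 km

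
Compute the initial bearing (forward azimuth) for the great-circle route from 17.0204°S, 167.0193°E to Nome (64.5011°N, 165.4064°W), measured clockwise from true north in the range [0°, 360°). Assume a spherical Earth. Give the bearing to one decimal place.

Δλ = -165.4064 − 167.0193 = -332.4257°; wrapped into (−180°, 180°]: 27.5743°.
θ = atan2( sin Δλ · cos φ₂ , cos φ₁ · sin φ₂ − sin φ₁ · cos φ₂ · cos Δλ )
  = atan2(0.19927, 0.97476) = 11.554° → normalised to [0°, 360°): 11.554°.

11.6°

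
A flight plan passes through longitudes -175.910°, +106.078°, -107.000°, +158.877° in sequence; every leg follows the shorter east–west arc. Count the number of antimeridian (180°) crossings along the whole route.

Leg 1: -175.910° → +106.078°, shortest Δλ = -78.012° (west) — crosses 180°.
Leg 2: +106.078° → -107.000°, shortest Δλ = 146.922° (east) — crosses 180°.
Leg 3: -107.000° → +158.877°, shortest Δλ = -94.123° (west) — crosses 180°.
Total crossings: 3.

3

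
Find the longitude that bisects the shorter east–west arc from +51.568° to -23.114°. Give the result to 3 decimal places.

+14.227°

Signed shortest Δλ from +51.568° to -23.114° is -74.682°.
Midpoint longitude = +51.568° + (-74.682°)/2 = +51.568° − 37.341° = +14.227°.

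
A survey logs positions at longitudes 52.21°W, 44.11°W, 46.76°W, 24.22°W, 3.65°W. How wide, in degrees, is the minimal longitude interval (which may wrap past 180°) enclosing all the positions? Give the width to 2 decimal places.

Sort the longitudes: -52.21°, -46.76°, -44.11°, -24.22°, -3.65°.
Eastward gaps between consecutive values (wrapping around): 5.45°, 2.65°, 19.89°, 20.57°, 311.44°.
Largest gap = 311.44° ⇒ minimal covering band is its complement: 360° − 311.44° = 48.56°.
Band runs from -52.21° eastward to -3.65°.

48.56°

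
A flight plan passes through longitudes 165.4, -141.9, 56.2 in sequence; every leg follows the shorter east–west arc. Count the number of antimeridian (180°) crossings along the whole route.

Leg 1: +165.4° → -141.9°, shortest Δλ = 52.7° (east) — crosses 180°.
Leg 2: -141.9° → +56.2°, shortest Δλ = -161.9° (west) — crosses 180°.
Total crossings: 2.

2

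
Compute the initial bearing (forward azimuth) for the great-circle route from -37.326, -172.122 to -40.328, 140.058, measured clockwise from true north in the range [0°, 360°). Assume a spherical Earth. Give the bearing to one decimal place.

Δλ = 140.058 − -172.122 = 312.180°; wrapped into (−180°, 180°]: -47.820°.
θ = atan2( sin Δλ · cos φ₂ , cos φ₁ · sin φ₂ − sin φ₁ · cos φ₂ · cos Δλ )
  = atan2(-0.56493, -0.20424) = -109.876° → normalised to [0°, 360°): 250.124°.

250.1°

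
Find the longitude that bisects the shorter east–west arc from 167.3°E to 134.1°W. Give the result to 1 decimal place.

163.4°W

Signed shortest Δλ from +167.3° to -134.1° is +58.6°.
Midpoint longitude = +167.3° + (+58.6°)/2 = +167.3° + 29.3° = +196.6°.
Normalise into (−180°, 180°]: -163.4°.
(The naïve average (+167.3 + -134.1)/2 = 16.6° is on the wrong side of the globe.)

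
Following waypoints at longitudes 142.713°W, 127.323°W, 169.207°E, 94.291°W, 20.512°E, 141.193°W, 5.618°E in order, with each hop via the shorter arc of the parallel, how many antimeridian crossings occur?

2

Leg 1: -142.713° → -127.323°, shortest Δλ = 15.39° (east) — does not cross 180°.
Leg 2: -127.323° → +169.207°, shortest Δλ = -63.47° (west) — crosses 180°.
Leg 3: +169.207° → -94.291°, shortest Δλ = 96.502° (east) — crosses 180°.
Leg 4: -94.291° → +20.512°, shortest Δλ = 114.803° (east) — does not cross 180°.
Leg 5: +20.512° → -141.193°, shortest Δλ = -161.705° (west) — does not cross 180°.
Leg 6: -141.193° → +5.618°, shortest Δλ = 146.811° (east) — does not cross 180°.
Total crossings: 2.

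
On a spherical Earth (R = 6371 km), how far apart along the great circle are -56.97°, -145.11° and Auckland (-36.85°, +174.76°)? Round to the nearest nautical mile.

1996 nmi

Δλ = 174.76 − -145.11 = 319.87°; wrapped into (−180°, 180°]: -40.13°.
Δφ = -36.85 − -56.97 = 20.12°.
a = sin²(Δφ/2) + cos φ₁ · cos φ₂ · sin²(Δλ/2) = 0.081854.
c = 2·atan2(√a, √(1−a)) = 0.58031 rad → d = 6371·c ≈ 3697.17 km ≈ 1996.31 nmi.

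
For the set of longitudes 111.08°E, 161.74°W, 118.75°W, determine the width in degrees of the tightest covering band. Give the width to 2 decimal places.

Sort the longitudes: -161.74°, -118.75°, +111.08°.
Eastward gaps between consecutive values (wrapping around): 42.99°, 229.83°, 87.18°.
Largest gap = 229.83° ⇒ minimal covering band is its complement: 360° − 229.83° = 130.17°.
Band runs from +111.08° eastward to -118.75°, crossing the antimeridian.

130.17°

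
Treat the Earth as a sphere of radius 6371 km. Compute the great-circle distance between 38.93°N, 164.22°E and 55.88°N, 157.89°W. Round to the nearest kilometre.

3354 km

Δλ = -157.89 − 164.22 = -322.11°; wrapped into (−180°, 180°]: 37.89°.
Δφ = 55.88 − 38.93 = 16.95°.
a = sin²(Δφ/2) + cos φ₁ · cos φ₂ · sin²(Δλ/2) = 0.067714.
c = 2·atan2(√a, √(1−a)) = 0.52650 rad → d = 6371·c ≈ 3354.32 km.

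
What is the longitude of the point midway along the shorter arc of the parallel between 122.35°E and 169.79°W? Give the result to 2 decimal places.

Signed shortest Δλ from +122.35° to -169.79° is +67.86°.
Midpoint longitude = +122.35° + (+67.86°)/2 = +122.35° + 33.93° = +156.28°.
(The naïve average (+122.35 + -169.79)/2 = -23.72° is on the wrong side of the globe.)

156.28°E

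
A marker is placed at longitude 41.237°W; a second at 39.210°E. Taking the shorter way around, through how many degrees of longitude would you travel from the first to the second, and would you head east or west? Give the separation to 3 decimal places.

80.447° east

Raw difference: 39.210 − -41.237 = 80.447°.
Normalise into (−180°, 180°]: 80.447° stays 80.447°.
Positive ⇒ the second point lies to the east; separation 80.447°.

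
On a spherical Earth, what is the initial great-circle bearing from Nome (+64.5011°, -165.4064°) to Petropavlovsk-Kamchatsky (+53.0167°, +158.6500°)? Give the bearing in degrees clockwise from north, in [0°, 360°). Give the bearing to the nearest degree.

Δλ = 158.6500 − -165.4064 = 324.0564°; wrapped into (−180°, 180°]: -35.9436°.
θ = atan2( sin Δλ · cos φ₂ , cos φ₁ · sin φ₂ − sin φ₁ · cos φ₂ · cos Δλ )
  = atan2(-0.35312, -0.09571) = -105.166° → normalised to [0°, 360°): 254.834°.

255°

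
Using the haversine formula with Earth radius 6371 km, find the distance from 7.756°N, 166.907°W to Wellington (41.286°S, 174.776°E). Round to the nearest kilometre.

Δλ = 174.776 − -166.907 = 341.683°; wrapped into (−180°, 180°]: -18.317°.
Δφ = -41.286 − 7.756 = -49.042°.
a = sin²(Δφ/2) + cos φ₁ · cos φ₂ · sin²(Δλ/2) = 0.191110.
c = 2·atan2(√a, √(1−a)) = 0.90488 rad → d = 6371·c ≈ 5764.98 km.

5765 km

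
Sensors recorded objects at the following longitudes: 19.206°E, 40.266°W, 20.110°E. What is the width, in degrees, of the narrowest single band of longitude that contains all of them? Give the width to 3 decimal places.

Sort the longitudes: -40.266°, +19.206°, +20.110°.
Eastward gaps between consecutive values (wrapping around): 59.472°, 0.904°, 299.624°.
Largest gap = 299.624° ⇒ minimal covering band is its complement: 360° − 299.624° = 60.376°.
Band runs from -40.266° eastward to +20.110°.

60.376°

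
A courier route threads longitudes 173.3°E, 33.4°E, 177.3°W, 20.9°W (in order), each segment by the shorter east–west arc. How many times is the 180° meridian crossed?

Leg 1: +173.3° → +33.4°, shortest Δλ = -139.9° (west) — does not cross 180°.
Leg 2: +33.4° → -177.3°, shortest Δλ = 149.3° (east) — crosses 180°.
Leg 3: -177.3° → -20.9°, shortest Δλ = 156.4° (east) — does not cross 180°.
Total crossings: 1.

1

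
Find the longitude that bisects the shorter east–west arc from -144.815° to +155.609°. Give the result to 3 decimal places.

-174.603°

Signed shortest Δλ from -144.815° to +155.609° is -59.576°.
Midpoint longitude = -144.815° + (-59.576°)/2 = -144.815° − 29.788° = -174.603°.
(The naïve average (-144.815 + +155.609)/2 = 5.397° is on the wrong side of the globe.)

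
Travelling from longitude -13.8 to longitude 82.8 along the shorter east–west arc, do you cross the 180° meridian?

No

Signed shortest Δλ = ((82.8 − -13.8 + 180) mod 360) − 180 = 96.6°.
Going east by 96.6° from -13.8° reaches +82.8° without touching 180°.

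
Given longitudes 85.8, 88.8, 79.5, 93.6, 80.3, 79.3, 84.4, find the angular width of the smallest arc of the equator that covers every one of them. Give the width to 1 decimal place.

Sort the longitudes: +79.3°, +79.5°, +80.3°, +84.4°, +85.8°, +88.8°, +93.6°.
Eastward gaps between consecutive values (wrapping around): 0.2°, 0.8°, 4.1°, 1.4°, 3.0°, 4.8°, 345.7°.
Largest gap = 345.7° ⇒ minimal covering band is its complement: 360° − 345.7° = 14.3°.
Band runs from +79.3° eastward to +93.6°.

14.3°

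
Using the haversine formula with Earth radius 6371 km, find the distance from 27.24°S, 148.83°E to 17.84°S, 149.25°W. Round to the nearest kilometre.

Δλ = -149.25 − 148.83 = -298.08°; wrapped into (−180°, 180°]: 61.92°.
Δφ = -17.84 − -27.24 = 9.40°.
a = sin²(Δφ/2) + cos φ₁ · cos φ₂ · sin²(Δλ/2) = 0.230698.
c = 2·atan2(√a, √(1−a)) = 1.00202 rad → d = 6371·c ≈ 6383.84 km.

6384 km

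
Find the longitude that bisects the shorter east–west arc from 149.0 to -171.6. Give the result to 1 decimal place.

Signed shortest Δλ from +149.0° to -171.6° is +39.4°.
Midpoint longitude = +149.0° + (+39.4°)/2 = +149.0° + 19.7° = +168.7°.
(The naïve average (+149.0 + -171.6)/2 = -11.3° is on the wrong side of the globe.)

+168.7°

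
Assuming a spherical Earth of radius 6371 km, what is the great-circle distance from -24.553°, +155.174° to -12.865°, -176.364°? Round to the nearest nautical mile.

Δλ = -176.364 − 155.174 = -331.538°; wrapped into (−180°, 180°]: 28.462°.
Δφ = -12.865 − -24.553 = 11.688°.
a = sin²(Δφ/2) + cos φ₁ · cos φ₂ · sin²(Δλ/2) = 0.063956.
c = 2·atan2(√a, √(1−a)) = 0.51134 rad → d = 6371·c ≈ 3257.77 km ≈ 1759.06 nmi.

1759 nmi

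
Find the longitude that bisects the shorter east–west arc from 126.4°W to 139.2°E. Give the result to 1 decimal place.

Signed shortest Δλ from -126.4° to +139.2° is -94.4°.
Midpoint longitude = -126.4° + (-94.4°)/2 = -126.4° − 47.2° = -173.6°.
(The naïve average (-126.4 + +139.2)/2 = 6.4° is on the wrong side of the globe.)

173.6°W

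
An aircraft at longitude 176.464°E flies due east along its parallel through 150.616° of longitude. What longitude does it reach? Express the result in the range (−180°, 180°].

Start at +176.464°; shift +150.616° → +327.080°.
+327.080° lies outside (−180°, 180°]; subtract 360° → -32.920°.

32.920°W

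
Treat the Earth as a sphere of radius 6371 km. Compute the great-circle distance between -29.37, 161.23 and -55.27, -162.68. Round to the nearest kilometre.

4054 km

Δλ = -162.68 − 161.23 = -323.91°; wrapped into (−180°, 180°]: 36.09°.
Δφ = -55.27 − -29.37 = -25.90°.
a = sin²(Δφ/2) + cos φ₁ · cos φ₂ · sin²(Δλ/2) = 0.097861.
c = 2·atan2(√a, √(1−a)) = 0.63634 rad → d = 6371·c ≈ 4054.10 km.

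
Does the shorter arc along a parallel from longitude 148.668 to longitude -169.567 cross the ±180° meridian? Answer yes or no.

Yes

Naïve |-169.567 − 148.668| = 318.235° > 180°, so the shorter arc goes the other way round — across 180°.
Signed shortest Δλ = ((-169.567 − 148.668 + 180) mod 360) − 180 = 41.765°.
Going east by 41.765° from +148.668° passes through 180° before reaching -169.567°.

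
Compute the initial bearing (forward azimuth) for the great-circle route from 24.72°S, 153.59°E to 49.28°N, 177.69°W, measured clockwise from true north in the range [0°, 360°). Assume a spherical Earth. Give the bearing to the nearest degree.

19°

Δλ = -177.69 − 153.59 = -331.28°; wrapped into (−180°, 180°]: 28.72°.
θ = atan2( sin Δλ · cos φ₂ , cos φ₁ · sin φ₂ − sin φ₁ · cos φ₂ · cos Δλ )
  = atan2(0.31348, 0.92770) = 18.671° → normalised to [0°, 360°): 18.671°.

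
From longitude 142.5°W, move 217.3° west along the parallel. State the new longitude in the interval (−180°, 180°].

0.2°E

Start at -142.5°; shift −217.3° → -359.8°.
-359.8° lies outside (−180°, 180°]; add 360° → +0.2°.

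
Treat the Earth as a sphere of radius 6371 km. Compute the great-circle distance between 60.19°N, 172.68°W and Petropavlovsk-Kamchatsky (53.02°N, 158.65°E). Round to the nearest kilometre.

1907 km

Δλ = 158.65 − -172.68 = 331.33°; wrapped into (−180°, 180°]: -28.67°.
Δφ = 53.02 − 60.19 = -7.17°.
a = sin²(Δφ/2) + cos φ₁ · cos φ₂ · sin²(Δλ/2) = 0.022241.
c = 2·atan2(√a, √(1−a)) = 0.29939 rad → d = 6371·c ≈ 1907.40 km.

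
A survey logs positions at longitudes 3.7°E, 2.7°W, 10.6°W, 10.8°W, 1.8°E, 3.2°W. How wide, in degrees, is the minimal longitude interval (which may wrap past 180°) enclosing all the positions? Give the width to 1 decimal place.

14.5°

Sort the longitudes: -10.8°, -10.6°, -3.2°, -2.7°, +1.8°, +3.7°.
Eastward gaps between consecutive values (wrapping around): 0.2°, 7.4°, 0.5°, 4.5°, 1.9°, 345.5°.
Largest gap = 345.5° ⇒ minimal covering band is its complement: 360° − 345.5° = 14.5°.
Band runs from -10.8° eastward to +3.7°.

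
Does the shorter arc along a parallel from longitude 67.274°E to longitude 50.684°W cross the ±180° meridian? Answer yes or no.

No

Signed shortest Δλ = ((-50.684 − 67.274 + 180) mod 360) − 180 = -117.958°.
Going west by 117.958° from +67.274° reaches -50.684° without touching 180°.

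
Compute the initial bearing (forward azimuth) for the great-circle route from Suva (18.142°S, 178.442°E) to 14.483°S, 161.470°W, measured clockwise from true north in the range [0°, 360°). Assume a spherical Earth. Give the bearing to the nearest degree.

82°

Δλ = -161.470 − 178.442 = -339.912°; wrapped into (−180°, 180°]: 20.088°.
θ = atan2( sin Δλ · cos φ₂ , cos φ₁ · sin φ₂ − sin φ₁ · cos φ₂ · cos Δλ )
  = atan2(0.33255, 0.04548) = 82.213° → normalised to [0°, 360°): 82.213°.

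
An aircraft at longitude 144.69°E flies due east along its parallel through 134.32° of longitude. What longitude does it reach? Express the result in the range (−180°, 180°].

80.99°W

Start at +144.69°; shift +134.32° → +279.01°.
+279.01° lies outside (−180°, 180°]; subtract 360° → -80.99°.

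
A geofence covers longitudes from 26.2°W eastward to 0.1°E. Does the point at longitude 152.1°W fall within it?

No

Band width going east from -26.2° to +0.1°: ((0.1 − -26.2) mod 360) = 26.3°.
Offset of -152.1° east of the west edge: ((-152.1 − -26.2) mod 360) = 234.1°.
234.1° > 26.3° ⇒ outside.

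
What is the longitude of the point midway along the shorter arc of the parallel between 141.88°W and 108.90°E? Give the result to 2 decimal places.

163.51°E

Signed shortest Δλ from -141.88° to +108.90° is -109.22°.
Midpoint longitude = -141.88° + (-109.22°)/2 = -141.88° − 54.61° = -196.49°.
Normalise into (−180°, 180°]: +163.51°.
(The naïve average (-141.88 + +108.90)/2 = -16.49° is on the wrong side of the globe.)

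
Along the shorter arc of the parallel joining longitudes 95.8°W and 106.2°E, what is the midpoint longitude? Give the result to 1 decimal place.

Signed shortest Δλ from -95.8° to +106.2° is -158.0°.
Midpoint longitude = -95.8° + (-158.0°)/2 = -95.8° − 79.0° = -174.8°.
(The naïve average (-95.8 + +106.2)/2 = 5.2° is on the wrong side of the globe.)

174.8°W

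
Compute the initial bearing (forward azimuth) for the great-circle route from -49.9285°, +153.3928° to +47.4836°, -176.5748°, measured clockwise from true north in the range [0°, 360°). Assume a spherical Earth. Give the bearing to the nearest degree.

Δλ = -176.5748 − 153.3928 = -329.9676°; wrapped into (−180°, 180°]: 30.0324°.
θ = atan2( sin Δλ · cos φ₂ , cos φ₁ · sin φ₂ − sin φ₁ · cos φ₂ · cos Δλ )
  = atan2(0.33823, 0.92221) = 20.141° → normalised to [0°, 360°): 20.141°.

20°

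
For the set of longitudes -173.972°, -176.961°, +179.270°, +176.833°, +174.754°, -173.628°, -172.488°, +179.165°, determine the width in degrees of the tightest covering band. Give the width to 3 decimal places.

Sort the longitudes: -176.961°, -173.972°, -173.628°, -172.488°, +174.754°, +176.833°, +179.165°, +179.270°.
Eastward gaps between consecutive values (wrapping around): 2.989°, 0.344°, 1.140°, 347.242°, 2.079°, 2.332°, 0.105°, 3.769°.
Largest gap = 347.242° ⇒ minimal covering band is its complement: 360° − 347.242° = 12.758°.
Band runs from +174.754° eastward to -172.488°, crossing the antimeridian.

12.758°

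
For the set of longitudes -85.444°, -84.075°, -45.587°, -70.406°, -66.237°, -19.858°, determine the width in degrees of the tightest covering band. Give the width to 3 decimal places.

Sort the longitudes: -85.444°, -84.075°, -70.406°, -66.237°, -45.587°, -19.858°.
Eastward gaps between consecutive values (wrapping around): 1.369°, 13.669°, 4.169°, 20.650°, 25.729°, 294.414°.
Largest gap = 294.414° ⇒ minimal covering band is its complement: 360° − 294.414° = 65.586°.
Band runs from -85.444° eastward to -19.858°.

65.586°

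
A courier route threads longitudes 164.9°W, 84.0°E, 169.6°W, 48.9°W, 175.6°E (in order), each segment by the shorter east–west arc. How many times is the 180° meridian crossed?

Leg 1: -164.9° → +84.0°, shortest Δλ = -111.1° (west) — crosses 180°.
Leg 2: +84.0° → -169.6°, shortest Δλ = 106.4° (east) — crosses 180°.
Leg 3: -169.6° → -48.9°, shortest Δλ = 120.7° (east) — does not cross 180°.
Leg 4: -48.9° → +175.6°, shortest Δλ = -135.5° (west) — crosses 180°.
Total crossings: 3.

3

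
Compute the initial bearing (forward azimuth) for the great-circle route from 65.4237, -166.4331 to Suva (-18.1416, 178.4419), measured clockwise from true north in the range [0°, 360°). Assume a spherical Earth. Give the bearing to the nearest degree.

194°

Δλ = 178.4419 − -166.4331 = 344.8750°; wrapped into (−180°, 180°]: -15.1250°.
θ = atan2( sin Δλ · cos φ₂ , cos φ₁ · sin φ₂ − sin φ₁ · cos φ₂ · cos Δλ )
  = atan2(-0.24796, -0.96376) = -165.572° → normalised to [0°, 360°): 194.428°.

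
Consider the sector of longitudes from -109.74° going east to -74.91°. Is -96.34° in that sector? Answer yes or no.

Band width going east from -109.74° to -74.91°: ((-74.91 − -109.74) mod 360) = 34.83°.
Offset of -96.34° east of the west edge: ((-96.34 − -109.74) mod 360) = 13.40°.
13.40° ≤ 34.83° ⇒ inside.

Yes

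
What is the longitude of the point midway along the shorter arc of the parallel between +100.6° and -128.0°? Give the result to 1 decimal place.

Signed shortest Δλ from +100.6° to -128.0° is +131.4°.
Midpoint longitude = +100.6° + (+131.4°)/2 = +100.6° + 65.7° = +166.3°.
(The naïve average (+100.6 + -128.0)/2 = -13.7° is on the wrong side of the globe.)

+166.3°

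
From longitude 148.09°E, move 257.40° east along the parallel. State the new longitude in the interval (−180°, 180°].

45.49°E

Start at +148.09°; shift +257.40° → +405.49°.
+405.49° lies outside (−180°, 180°]; subtract 360° → +45.49°.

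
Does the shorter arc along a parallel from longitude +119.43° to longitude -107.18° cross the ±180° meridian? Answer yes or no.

Naïve |-107.18 − 119.43| = 226.61° > 180°, so the shorter arc goes the other way round — across 180°.
Signed shortest Δλ = ((-107.18 − 119.43 + 180) mod 360) − 180 = 133.39°.
Going east by 133.39° from +119.43° passes through 180° before reaching -107.18°.

Yes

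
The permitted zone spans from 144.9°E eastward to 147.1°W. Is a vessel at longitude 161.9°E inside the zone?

Yes

Band width going east from +144.9° to -147.1°: ((-147.1 − 144.9) mod 360) = 68.0°.
Offset of +161.9° east of the west edge: ((161.9 − 144.9) mod 360) = 17.0°.
17.0° ≤ 68.0° ⇒ inside.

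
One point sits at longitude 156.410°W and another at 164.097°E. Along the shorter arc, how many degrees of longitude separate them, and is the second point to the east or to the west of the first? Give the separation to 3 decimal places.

39.493° west

Raw difference: 164.097 − -156.410 = 320.507°.
Normalise into (−180°, 180°]: 320.507° − 360° = -39.493°.
Negative ⇒ the second point lies to the west; separation 39.493°.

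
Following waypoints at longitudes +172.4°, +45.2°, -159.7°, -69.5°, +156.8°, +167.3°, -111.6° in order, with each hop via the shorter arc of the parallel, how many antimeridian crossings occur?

3

Leg 1: +172.4° → +45.2°, shortest Δλ = -127.2° (west) — does not cross 180°.
Leg 2: +45.2° → -159.7°, shortest Δλ = 155.1° (east) — crosses 180°.
Leg 3: -159.7° → -69.5°, shortest Δλ = 90.2° (east) — does not cross 180°.
Leg 4: -69.5° → +156.8°, shortest Δλ = -133.7° (west) — crosses 180°.
Leg 5: +156.8° → +167.3°, shortest Δλ = 10.5° (east) — does not cross 180°.
Leg 6: +167.3° → -111.6°, shortest Δλ = 81.1° (east) — crosses 180°.
Total crossings: 3.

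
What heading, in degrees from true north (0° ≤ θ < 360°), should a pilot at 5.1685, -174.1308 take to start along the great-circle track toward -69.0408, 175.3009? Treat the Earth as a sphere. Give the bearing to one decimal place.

Δλ = 175.3009 − -174.1308 = 349.4317°; wrapped into (−180°, 180°]: -10.5683°.
θ = atan2( sin Δλ · cos φ₂ , cos φ₁ · sin φ₂ − sin φ₁ · cos φ₂ · cos Δλ )
  = atan2(-0.06561, -0.96172) = -176.097° → normalised to [0°, 360°): 183.903°.

183.9°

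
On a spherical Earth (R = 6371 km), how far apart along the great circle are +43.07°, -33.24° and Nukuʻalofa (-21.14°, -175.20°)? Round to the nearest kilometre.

15737 km

Δλ = -175.20 − -33.24 = -141.96°.
Δφ = -21.14 − 43.07 = -64.21°.
a = sin²(Δφ/2) + cos φ₁ · cos φ₂ · sin²(Δλ/2) = 0.891454.
c = 2·atan2(√a, √(1−a)) = 2.47012 rad → d = 6371·c ≈ 15737.15 km.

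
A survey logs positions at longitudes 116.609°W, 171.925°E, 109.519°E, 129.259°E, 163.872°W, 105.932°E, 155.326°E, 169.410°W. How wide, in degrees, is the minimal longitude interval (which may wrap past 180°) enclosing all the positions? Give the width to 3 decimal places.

Sort the longitudes: -169.410°, -163.872°, -116.609°, +105.932°, +109.519°, +129.259°, +155.326°, +171.925°.
Eastward gaps between consecutive values (wrapping around): 5.538°, 47.263°, 222.541°, 3.587°, 19.740°, 26.067°, 16.599°, 18.665°.
Largest gap = 222.541° ⇒ minimal covering band is its complement: 360° − 222.541° = 137.459°.
Band runs from +105.932° eastward to -116.609°, crossing the antimeridian.

137.459°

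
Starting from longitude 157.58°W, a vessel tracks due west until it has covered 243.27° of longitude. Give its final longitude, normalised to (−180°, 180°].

40.85°W

Start at -157.58°; shift −243.27° → -400.85°.
-400.85° lies outside (−180°, 180°]; add 360° → -40.85°.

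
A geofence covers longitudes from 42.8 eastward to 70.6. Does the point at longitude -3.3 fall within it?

No

Band width going east from +42.8° to +70.6°: ((70.6 − 42.8) mod 360) = 27.8°.
Offset of -3.3° east of the west edge: ((-3.3 − 42.8) mod 360) = 313.9°.
313.9° > 27.8° ⇒ outside.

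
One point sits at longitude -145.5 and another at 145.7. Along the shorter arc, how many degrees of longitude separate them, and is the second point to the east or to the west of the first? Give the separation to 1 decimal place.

Raw difference: 145.7 − -145.5 = 291.2°.
Normalise into (−180°, 180°]: 291.2° − 360° = -68.8°.
Negative ⇒ the second point lies to the west; separation 68.8°.

68.8° west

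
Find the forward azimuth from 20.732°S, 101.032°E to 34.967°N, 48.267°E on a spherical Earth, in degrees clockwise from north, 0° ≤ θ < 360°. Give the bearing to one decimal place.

317.5°

Δλ = 48.267 − 101.032 = -52.765°.
θ = atan2( sin Δλ · cos φ₂ , cos φ₁ · sin φ₂ − sin φ₁ · cos φ₂ · cos Δλ )
  = atan2(-0.65244, 0.71153) = -42.520° → normalised to [0°, 360°): 317.480°.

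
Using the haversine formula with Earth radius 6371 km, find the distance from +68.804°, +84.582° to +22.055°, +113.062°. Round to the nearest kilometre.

5544 km

Δλ = 113.062 − 84.582 = 28.480°.
Δφ = 22.055 − 68.804 = -46.749°.
a = sin²(Δφ/2) + cos φ₁ · cos φ₂ · sin²(Δλ/2) = 0.177679.
c = 2·atan2(√a, √(1−a)) = 0.87024 rad → d = 6371·c ≈ 5544.30 km.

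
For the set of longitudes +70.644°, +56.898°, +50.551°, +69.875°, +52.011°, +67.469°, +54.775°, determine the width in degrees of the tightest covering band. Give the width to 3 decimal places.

Sort the longitudes: +50.551°, +52.011°, +54.775°, +56.898°, +67.469°, +69.875°, +70.644°.
Eastward gaps between consecutive values (wrapping around): 1.460°, 2.764°, 2.123°, 10.571°, 2.406°, 0.769°, 339.907°.
Largest gap = 339.907° ⇒ minimal covering band is its complement: 360° − 339.907° = 20.093°.
Band runs from +50.551° eastward to +70.644°.

20.093°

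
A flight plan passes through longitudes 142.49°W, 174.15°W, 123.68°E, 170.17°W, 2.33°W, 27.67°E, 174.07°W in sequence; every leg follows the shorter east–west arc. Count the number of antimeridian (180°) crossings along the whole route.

Leg 1: -142.49° → -174.15°, shortest Δλ = -31.66° (west) — does not cross 180°.
Leg 2: -174.15° → +123.68°, shortest Δλ = -62.17° (west) — crosses 180°.
Leg 3: +123.68° → -170.17°, shortest Δλ = 66.15° (east) — crosses 180°.
Leg 4: -170.17° → -2.33°, shortest Δλ = 167.84° (east) — does not cross 180°.
Leg 5: -2.33° → +27.67°, shortest Δλ = 30.0° (east) — does not cross 180°.
Leg 6: +27.67° → -174.07°, shortest Δλ = 158.26° (east) — crosses 180°.
Total crossings: 3.

3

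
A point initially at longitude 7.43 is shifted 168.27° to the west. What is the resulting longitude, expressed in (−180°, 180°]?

Start at +7.43°; shift −168.27° → -160.84°.
-160.84° already lies in (−180°, 180°].

-160.84°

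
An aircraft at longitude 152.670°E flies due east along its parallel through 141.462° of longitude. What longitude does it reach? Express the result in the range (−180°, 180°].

65.868°W

Start at +152.670°; shift +141.462° → +294.132°.
+294.132° lies outside (−180°, 180°]; subtract 360° → -65.868°.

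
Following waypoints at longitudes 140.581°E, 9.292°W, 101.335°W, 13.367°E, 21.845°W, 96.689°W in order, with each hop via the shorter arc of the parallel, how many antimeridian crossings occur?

Leg 1: +140.581° → -9.292°, shortest Δλ = -149.873° (west) — does not cross 180°.
Leg 2: -9.292° → -101.335°, shortest Δλ = -92.043° (west) — does not cross 180°.
Leg 3: -101.335° → +13.367°, shortest Δλ = 114.702° (east) — does not cross 180°.
Leg 4: +13.367° → -21.845°, shortest Δλ = -35.212° (west) — does not cross 180°.
Leg 5: -21.845° → -96.689°, shortest Δλ = -74.844° (west) — does not cross 180°.
Total crossings: 0.

0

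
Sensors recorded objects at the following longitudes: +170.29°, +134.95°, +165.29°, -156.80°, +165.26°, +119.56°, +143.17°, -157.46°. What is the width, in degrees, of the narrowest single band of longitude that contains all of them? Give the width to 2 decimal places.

Sort the longitudes: -157.46°, -156.80°, +119.56°, +134.95°, +143.17°, +165.26°, +165.29°, +170.29°.
Eastward gaps between consecutive values (wrapping around): 0.66°, 276.36°, 15.39°, 8.22°, 22.09°, 0.03°, 5.00°, 32.25°.
Largest gap = 276.36° ⇒ minimal covering band is its complement: 360° − 276.36° = 83.64°.
Band runs from +119.56° eastward to -156.80°, crossing the antimeridian.

83.64°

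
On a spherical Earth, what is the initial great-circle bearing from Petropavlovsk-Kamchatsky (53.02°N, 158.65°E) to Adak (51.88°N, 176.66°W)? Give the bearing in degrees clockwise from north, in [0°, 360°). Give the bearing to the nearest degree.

Δλ = -176.66 − 158.65 = -335.31°; wrapped into (−180°, 180°]: 24.69°.
θ = atan2( sin Δλ · cos φ₂ , cos φ₁ · sin φ₂ − sin φ₁ · cos φ₂ · cos Δλ )
  = atan2(0.25786, 0.02519) = 84.421° → normalised to [0°, 360°): 84.421°.

84°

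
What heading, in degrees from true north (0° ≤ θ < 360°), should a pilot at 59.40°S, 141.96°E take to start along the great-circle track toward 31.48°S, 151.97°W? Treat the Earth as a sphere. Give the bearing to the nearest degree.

88°

Δλ = -151.97 − 141.96 = -293.93°; wrapped into (−180°, 180°]: 66.07°.
θ = atan2( sin Δλ · cos φ₂ , cos φ₁ · sin φ₂ − sin φ₁ · cos φ₂ · cos Δλ )
  = atan2(0.77952, 0.03193) = 87.655° → normalised to [0°, 360°): 87.655°.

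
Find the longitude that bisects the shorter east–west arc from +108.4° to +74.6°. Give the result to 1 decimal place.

+91.5°

Signed shortest Δλ from +108.4° to +74.6° is -33.8°.
Midpoint longitude = +108.4° + (-33.8°)/2 = +108.4° − 16.9° = +91.5°.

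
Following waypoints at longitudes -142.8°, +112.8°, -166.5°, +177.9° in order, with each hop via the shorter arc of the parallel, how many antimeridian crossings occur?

Leg 1: -142.8° → +112.8°, shortest Δλ = -104.4° (west) — crosses 180°.
Leg 2: +112.8° → -166.5°, shortest Δλ = 80.7° (east) — crosses 180°.
Leg 3: -166.5° → +177.9°, shortest Δλ = -15.6° (west) — crosses 180°.
Total crossings: 3.

3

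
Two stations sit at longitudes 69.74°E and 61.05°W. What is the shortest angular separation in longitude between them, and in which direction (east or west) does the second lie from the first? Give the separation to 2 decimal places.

Raw difference: -61.05 − 69.74 = -130.79°.
Normalise into (−180°, 180°]: -130.79° stays -130.79°.
Negative ⇒ the second point lies to the west; separation 130.79°.

130.79° west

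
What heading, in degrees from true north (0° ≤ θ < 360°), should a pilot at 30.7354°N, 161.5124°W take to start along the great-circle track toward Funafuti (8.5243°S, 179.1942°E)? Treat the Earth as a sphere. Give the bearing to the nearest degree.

Δλ = 179.1942 − -161.5124 = 340.7066°; wrapped into (−180°, 180°]: -19.2934°.
θ = atan2( sin Δλ · cos φ₂ , cos φ₁ · sin φ₂ − sin φ₁ · cos φ₂ · cos Δλ )
  = atan2(-0.32676, -0.60445) = -151.605° → normalised to [0°, 360°): 208.395°.

208°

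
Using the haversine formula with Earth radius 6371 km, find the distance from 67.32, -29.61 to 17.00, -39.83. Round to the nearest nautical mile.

Δλ = -39.83 − -29.61 = -10.22°.
Δφ = 17.00 − 67.32 = -50.32°.
a = sin²(Δφ/2) + cos φ₁ · cos φ₂ · sin²(Δλ/2) = 0.183676.
c = 2·atan2(√a, √(1−a)) = 0.88583 rad → d = 6371·c ≈ 5643.61 km ≈ 3047.30 nmi.

3047 nmi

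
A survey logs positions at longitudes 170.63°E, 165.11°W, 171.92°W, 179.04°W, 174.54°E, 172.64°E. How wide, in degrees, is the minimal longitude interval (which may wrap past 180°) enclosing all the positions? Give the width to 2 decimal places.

Sort the longitudes: -179.04°, -171.92°, -165.11°, +170.63°, +172.64°, +174.54°.
Eastward gaps between consecutive values (wrapping around): 7.12°, 6.81°, 335.74°, 2.01°, 1.90°, 6.42°.
Largest gap = 335.74° ⇒ minimal covering band is its complement: 360° − 335.74° = 24.26°.
Band runs from +170.63° eastward to -165.11°, crossing the antimeridian.

24.26°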